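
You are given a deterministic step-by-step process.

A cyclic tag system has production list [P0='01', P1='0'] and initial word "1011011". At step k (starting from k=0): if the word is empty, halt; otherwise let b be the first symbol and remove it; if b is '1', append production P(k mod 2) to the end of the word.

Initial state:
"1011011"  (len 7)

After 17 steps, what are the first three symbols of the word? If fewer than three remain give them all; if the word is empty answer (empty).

010

t=0: "1011011"  (len 7)
t=1: "01101101"  (len 8)
t=2: "1101101"  (len 7)
t=3: "10110101"  (len 8)
t=4: "01101010"  (len 8)
t=5: "1101010"  (len 7)
t=6: "1010100"  (len 7)
t=7: "01010001"  (len 8)
t=8: "1010001"  (len 7)
t=9: "01000101"  (len 8)
t=10: "1000101"  (len 7)
t=11: "00010101"  (len 8)
t=12: "0010101"  (len 7)
t=13: "010101"  (len 6)
t=14: "10101"  (len 5)
t=15: "010101"  (len 6)
t=16: "10101"  (len 5)
t=17: "010101"  (len 6)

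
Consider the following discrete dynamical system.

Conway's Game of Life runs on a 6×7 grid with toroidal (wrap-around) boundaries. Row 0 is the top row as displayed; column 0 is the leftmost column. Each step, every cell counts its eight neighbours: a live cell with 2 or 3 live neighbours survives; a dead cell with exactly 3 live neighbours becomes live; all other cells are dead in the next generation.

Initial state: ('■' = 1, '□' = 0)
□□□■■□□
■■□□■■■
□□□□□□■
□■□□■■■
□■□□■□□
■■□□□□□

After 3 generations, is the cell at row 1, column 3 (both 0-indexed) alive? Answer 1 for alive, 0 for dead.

k=0  □□□■■□□
■■□□■■■
□□□□□□■
□■□□■■■
□■□□■□□
■■□□□□□
k=1  □□■■■□□
■□□■■□■
□■□□□□□
□□□□■□■
□■■□■□■
■■■■■□□
k=2  □□□□□□■
■■□□■■□
□□□■■□■
□■■■□□□
□□□□■□■
■□□□□□□
k=3  □■□□□■■
■□□■■□□
□□□□□□■
■□■□□□□
■■■■□□□
■□□□□■■

1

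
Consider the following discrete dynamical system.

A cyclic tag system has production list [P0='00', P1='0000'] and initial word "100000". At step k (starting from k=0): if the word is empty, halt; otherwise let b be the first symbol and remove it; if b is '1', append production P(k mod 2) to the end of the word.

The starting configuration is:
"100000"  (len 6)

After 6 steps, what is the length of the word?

2

0) "100000"  (len 6)
1) "0000000"  (len 7)
2) "000000"  (len 6)
3) "00000"  (len 5)
4) "0000"  (len 4)
5) "000"  (len 3)
6) "00"  (len 2)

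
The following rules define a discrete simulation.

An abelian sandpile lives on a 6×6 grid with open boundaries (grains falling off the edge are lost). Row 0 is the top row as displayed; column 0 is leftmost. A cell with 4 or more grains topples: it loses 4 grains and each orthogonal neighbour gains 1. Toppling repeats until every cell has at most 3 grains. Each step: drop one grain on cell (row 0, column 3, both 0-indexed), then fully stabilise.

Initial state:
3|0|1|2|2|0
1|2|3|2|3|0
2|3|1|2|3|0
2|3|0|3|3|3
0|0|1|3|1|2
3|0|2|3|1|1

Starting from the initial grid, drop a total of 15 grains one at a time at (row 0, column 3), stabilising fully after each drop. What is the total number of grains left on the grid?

t=0: 3|0|1|2|2|0
1|2|3|2|3|0
2|3|1|2|3|0
2|3|0|3|3|3
0|0|1|3|1|2
3|0|2|3|1|1
t=1: 3|0|1|3|2|0
1|2|3|2|3|0
2|3|1|2|3|0
2|3|0|3|3|3
0|0|1|3|1|2
3|0|2|3|1|1
t=2: 3|0|2|0|3|0
1|2|3|3|3|0
2|3|1|2|3|0
2|3|0|3|3|3
0|0|1|3|1|2
3|0|2|3|1|1
t=3: 3|0|2|1|3|0
1|2|3|3|3|0
2|3|1|2|3|0
2|3|0|3|3|3
0|0|1|3|1|2
3|0|2|3|1|1
t=4: 3|0|2|2|3|0
1|2|3|3|3|0
2|3|1|2|3|0
2|3|0|3|3|3
0|0|1|3|1|2
3|0|2|3|1|1
t=5: 3|0|2|3|3|0
1|2|3|3|3|0
2|3|1|2|3|0
2|3|0|3|3|3
0|0|1|3|1|2
3|0|2|3|1|1
t=6: 3|1|0|3|1|1
1|3|1|3|2|1
2|3|3|1|2|2
2|3|1|2|2|0
0|0|2|1|3|3
3|0|3|0|2|1
t=7: 3|1|1|1|2|1
1|3|2|0|3|1
2|3|3|2|2|2
2|3|1|2|2|0
0|0|2|1|3|3
3|0|3|0|2|1
t=8: 3|1|1|2|2|1
1|3|2|0|3|1
2|3|3|2|2|2
2|3|1|2|2|0
0|0|2|1|3|3
3|0|3|0|2|1
t=9: 3|1|1|3|2|1
1|3|2|0|3|1
2|3|3|2|2|2
2|3|1|2|2|0
0|0|2|1|3|3
3|0|3|0|2|1
t=10: 3|1|2|0|3|1
1|3|2|1|3|1
2|3|3|2|2|2
2|3|1|2|2|0
0|0|2|1|3|3
3|0|3|0|2|1
t=11: 3|1|2|1|3|1
1|3|2|1|3|1
2|3|3|2|2|2
2|3|1|2|2|0
0|0|2|1|3|3
3|0|3|0|2|1
t=12: 3|1|2|2|3|1
1|3|2|1|3|1
2|3|3|2|2|2
2|3|1|2|2|0
0|0|2|1|3|3
3|0|3|0|2|1
t=13: 3|1|2|3|3|1
1|3|2|1|3|1
2|3|3|2|2|2
2|3|1|2|2|0
0|0|2|1|3|3
3|0|3|0|2|1
t=14: 3|1|3|1|1|2
1|3|2|3|0|2
2|3|3|2|3|2
2|3|1|2|2|0
0|0|2|1|3|3
3|0|3|0|2|1
t=15: 3|1|3|2|1|2
1|3|2|3|0|2
2|3|3|2|3|2
2|3|1|2|2|0
0|0|2|1|3|3
3|0|3|0|2|1

66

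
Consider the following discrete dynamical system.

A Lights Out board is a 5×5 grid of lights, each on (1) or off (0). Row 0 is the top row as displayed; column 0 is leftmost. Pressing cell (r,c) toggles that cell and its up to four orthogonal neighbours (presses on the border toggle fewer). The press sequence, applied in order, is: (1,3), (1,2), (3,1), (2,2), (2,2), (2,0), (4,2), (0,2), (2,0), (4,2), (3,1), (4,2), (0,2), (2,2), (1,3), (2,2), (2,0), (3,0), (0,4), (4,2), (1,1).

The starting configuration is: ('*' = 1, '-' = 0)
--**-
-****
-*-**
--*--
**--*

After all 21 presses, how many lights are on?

12

0) --**-
-****
-*-**
--*--
**--*
1) --*--
-*---
-*--*
--*--
**--*
2) -----
--**-
-**-*
--*--
**--*
3) -----
--**-
--*-*
**---
*---*
4) -----
---*-
-*-**
***--
*---*
5) -----
--**-
--*-*
**---
*---*
6) -----
*-**-
***-*
-*---
*---*
7) -----
*-**-
***-*
-**--
*****
8) -***-
*--*-
***-*
-**--
*****
9) -***-
---*-
--*-*
***--
*****
10) -***-
---*-
--*-*
**---
*---*
11) -***-
---*-
-**-*
--*--
**--*
12) -***-
---*-
-**-*
-----
*-***
13) -----
--**-
-**-*
-----
*-***
14) -----
---*-
---**
--*--
*-***
15) ---*-
--*-*
----*
--*--
*-***
16) ---*-
----*
-****
-----
*-***
17) ---*-
*---*
*-***
*----
*-***
18) ---*-
*---*
--***
-*---
--***
19) ----*
*----
--***
-*---
--***
20) ----*
*----
--***
-**--
-*--*
21) -*--*
-**--
-****
-**--
-*--*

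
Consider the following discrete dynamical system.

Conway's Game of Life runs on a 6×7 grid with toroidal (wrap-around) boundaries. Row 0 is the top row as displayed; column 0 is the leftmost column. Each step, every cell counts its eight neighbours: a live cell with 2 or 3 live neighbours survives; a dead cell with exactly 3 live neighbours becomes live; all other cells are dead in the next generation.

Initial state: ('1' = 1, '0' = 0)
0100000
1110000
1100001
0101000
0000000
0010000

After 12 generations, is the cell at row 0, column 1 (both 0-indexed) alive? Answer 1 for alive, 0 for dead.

step 0: 0100000
1110000
1100001
0101000
0000000
0010000
step 1: 1000000
0010001
0000001
0110000
0010000
0000000
step 2: 0000000
1000001
1110000
0110000
0110000
0000000
step 3: 0000000
1000001
0010001
0001000
0110000
0000000
step 4: 0000000
1000001
1000001
0101000
0010000
0000000
step 5: 0000000
1000001
0100001
1110000
0010000
0000000
step 6: 0000000
1000001
0010001
1010000
0010000
0000000
step 7: 0000000
1000001
0000001
0011000
0100000
0000000
step 8: 0000000
1000001
1000001
0010000
0010000
0000000
step 9: 0000000
1000001
1100001
0100000
0000000
0000000
step 10: 0000000
0100001
0100001
0100000
0000000
0000000
step 11: 0000000
0000000
0110000
1000000
0000000
0000000
step 12: 0000000
0000000
0100000
0100000
0000000
0000000

0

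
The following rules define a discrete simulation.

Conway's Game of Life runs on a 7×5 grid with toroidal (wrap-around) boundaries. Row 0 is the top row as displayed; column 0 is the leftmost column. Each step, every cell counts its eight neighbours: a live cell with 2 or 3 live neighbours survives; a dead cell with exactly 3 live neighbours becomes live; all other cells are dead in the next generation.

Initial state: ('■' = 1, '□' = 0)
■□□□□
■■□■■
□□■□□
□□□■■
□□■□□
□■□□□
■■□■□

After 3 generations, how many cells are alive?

0) ■□□□□
■■□■■
□□■□□
□□□■■
□□■□□
□■□□□
■■□■□
1) □□□■□
■■■■■
□■■□□
□□■■□
□□■■□
■■□□□
■■■□■
2) □□□□□
■□□□■
□□□□□
□□□□□
□□□■■
□□□□□
□□■■■
3) ■□□□□
□□□□□
□□□□□
□□□□□
□□□□□
□□■□□
□□□■□

3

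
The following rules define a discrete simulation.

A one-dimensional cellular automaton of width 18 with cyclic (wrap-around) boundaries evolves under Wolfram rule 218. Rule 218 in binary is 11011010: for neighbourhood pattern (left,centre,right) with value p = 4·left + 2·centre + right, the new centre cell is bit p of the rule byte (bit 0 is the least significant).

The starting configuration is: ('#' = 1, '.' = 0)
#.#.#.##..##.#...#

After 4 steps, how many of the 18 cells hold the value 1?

17

k=0  #.#.#.##..##.#...#
k=1  #.....######..#.##
k=2  ##...#########..##
k=3  ###.##############
k=4  ###.##############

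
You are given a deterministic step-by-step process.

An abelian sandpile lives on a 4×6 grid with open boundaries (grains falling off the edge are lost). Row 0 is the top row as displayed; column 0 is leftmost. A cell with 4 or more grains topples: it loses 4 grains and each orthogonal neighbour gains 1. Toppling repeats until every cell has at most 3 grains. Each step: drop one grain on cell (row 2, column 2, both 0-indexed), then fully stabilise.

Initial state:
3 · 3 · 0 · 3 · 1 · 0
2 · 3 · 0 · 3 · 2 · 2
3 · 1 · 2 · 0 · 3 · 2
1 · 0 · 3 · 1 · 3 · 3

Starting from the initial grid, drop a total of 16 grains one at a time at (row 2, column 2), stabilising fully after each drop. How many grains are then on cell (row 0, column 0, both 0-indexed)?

gen 0: 3 · 3 · 0 · 3 · 1 · 0
2 · 3 · 0 · 3 · 2 · 2
3 · 1 · 2 · 0 · 3 · 2
1 · 0 · 3 · 1 · 3 · 3
gen 1: 3 · 3 · 0 · 3 · 1 · 0
2 · 3 · 0 · 3 · 2 · 2
3 · 1 · 3 · 0 · 3 · 2
1 · 0 · 3 · 1 · 3 · 3
gen 2: 3 · 3 · 0 · 3 · 1 · 0
2 · 3 · 1 · 3 · 2 · 2
3 · 2 · 1 · 1 · 3 · 2
1 · 1 · 0 · 2 · 3 · 3
gen 3: 3 · 3 · 0 · 3 · 1 · 0
2 · 3 · 1 · 3 · 2 · 2
3 · 2 · 2 · 1 · 3 · 2
1 · 1 · 0 · 2 · 3 · 3
gen 4: 3 · 3 · 0 · 3 · 1 · 0
2 · 3 · 1 · 3 · 2 · 2
3 · 2 · 3 · 1 · 3 · 2
1 · 1 · 0 · 2 · 3 · 3
gen 5: 3 · 3 · 0 · 3 · 1 · 0
2 · 3 · 2 · 3 · 2 · 2
3 · 3 · 0 · 2 · 3 · 2
1 · 1 · 1 · 2 · 3 · 3
gen 6: 3 · 3 · 0 · 3 · 1 · 0
2 · 3 · 2 · 3 · 2 · 2
3 · 3 · 1 · 2 · 3 · 2
1 · 1 · 1 · 2 · 3 · 3
gen 7: 3 · 3 · 0 · 3 · 1 · 0
2 · 3 · 2 · 3 · 2 · 2
3 · 3 · 2 · 2 · 3 · 2
1 · 1 · 1 · 2 · 3 · 3
gen 8: 3 · 3 · 0 · 3 · 1 · 0
2 · 3 · 2 · 3 · 2 · 2
3 · 3 · 3 · 2 · 3 · 2
1 · 1 · 1 · 2 · 3 · 3
gen 9: 1 · 1 · 3 · 0 · 3 · 1
1 · 3 · 1 · 3 · 1 · 0
1 · 2 · 3 · 2 · 3 · 1
2 · 2 · 3 · 0 · 2 · 1
gen 10: 1 · 1 · 3 · 0 · 3 · 1
1 · 3 · 2 · 3 · 1 · 0
1 · 3 · 1 · 3 · 3 · 1
2 · 3 · 0 · 1 · 2 · 1
gen 11: 1 · 1 · 3 · 0 · 3 · 1
1 · 3 · 2 · 3 · 1 · 0
1 · 3 · 2 · 3 · 3 · 1
2 · 3 · 0 · 1 · 2 · 1
gen 12: 1 · 1 · 3 · 0 · 3 · 1
1 · 3 · 2 · 3 · 1 · 0
1 · 3 · 3 · 3 · 3 · 1
2 · 3 · 0 · 1 · 2 · 1
gen 13: 1 · 3 · 0 · 2 · 3 · 1
2 · 1 · 2 · 1 · 3 · 0
2 · 2 · 3 · 2 · 0 · 2
3 · 0 · 2 · 2 · 3 · 1
gen 14: 1 · 3 · 0 · 2 · 3 · 1
2 · 1 · 3 · 1 · 3 · 0
2 · 3 · 0 · 3 · 0 · 2
3 · 0 · 3 · 2 · 3 · 1
gen 15: 1 · 3 · 0 · 2 · 3 · 1
2 · 1 · 3 · 1 · 3 · 0
2 · 3 · 1 · 3 · 0 · 2
3 · 0 · 3 · 2 · 3 · 1
gen 16: 1 · 3 · 0 · 2 · 3 · 1
2 · 1 · 3 · 1 · 3 · 0
2 · 3 · 2 · 3 · 0 · 2
3 · 0 · 3 · 2 · 3 · 1

1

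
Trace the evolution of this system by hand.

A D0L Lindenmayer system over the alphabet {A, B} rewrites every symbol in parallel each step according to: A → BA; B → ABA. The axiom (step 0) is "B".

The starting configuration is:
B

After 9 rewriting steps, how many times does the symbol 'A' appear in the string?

t=0: B
t=1: ABA
t=2: BAABABA
t=3: ABABABAABABAABABA
t=4: BAABABAABABAABABABAABABAABABABAABABAABABA
t=5: ABABABAABABAABABABAABABAABABABAABABAABABAABABABAABABAABABABAABABAABABAABABABAABABAABABABAABABAABABA
t=6: BAABABAABABAABABABAABABAABABABAABABAABABAABABABAABABAABABA…ABABABAABABAABABABAABABAABABAABABABAABABAABABABAABABAABABA  (len 239)
t=7: ABABABAABABAABABABAABABAABABABAABABAABABAABABABAABABAABABA…ABABABAABABAABABABAABABAABABAABABABAABABAABABABAABABAABABA  (len 577)
t=8: BAABABAABABAABABABAABABAABABABAABABAABABAABABABAABABAABABA…ABABABAABABAABABABAABABAABABAABABABAABABAABABABAABABAABABA  (len 1393)
t=9: ABABABAABABAABABABAABABAABABABAABABAABABAABABABAABABAABABA…ABABABAABABAABABABAABABAABABAABABABAABABAABABABAABABAABABA  (len 3363)

1970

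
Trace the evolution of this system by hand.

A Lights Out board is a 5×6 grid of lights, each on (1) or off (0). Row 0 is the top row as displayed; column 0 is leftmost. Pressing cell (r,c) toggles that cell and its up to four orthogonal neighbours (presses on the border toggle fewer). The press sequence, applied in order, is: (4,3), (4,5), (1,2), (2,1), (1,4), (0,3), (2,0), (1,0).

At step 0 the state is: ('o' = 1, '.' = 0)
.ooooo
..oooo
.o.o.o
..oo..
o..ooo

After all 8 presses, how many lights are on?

18

0) .ooooo
..oooo
.o.o.o
..oo..
o..ooo
1) .ooooo
..oooo
.o.o.o
..o...
o.o..o
2) .ooooo
..oooo
.o.o.o
..o..o
o.o.o.
3) .o.ooo
.o..oo
.ooo.o
..o..o
o.o.o.
4) .o.ooo
....oo
o..o.o
.oo..o
o.o.o.
5) .o.o.o
...o..
o..ooo
.oo..o
o.o.o.
6) .oo.oo
......
o..ooo
.oo..o
o.o.o.
7) .oo.oo
o.....
.o.ooo
ooo..o
o.o.o.
8) ooo.oo
.o....
oo.ooo
ooo..o
o.o.o.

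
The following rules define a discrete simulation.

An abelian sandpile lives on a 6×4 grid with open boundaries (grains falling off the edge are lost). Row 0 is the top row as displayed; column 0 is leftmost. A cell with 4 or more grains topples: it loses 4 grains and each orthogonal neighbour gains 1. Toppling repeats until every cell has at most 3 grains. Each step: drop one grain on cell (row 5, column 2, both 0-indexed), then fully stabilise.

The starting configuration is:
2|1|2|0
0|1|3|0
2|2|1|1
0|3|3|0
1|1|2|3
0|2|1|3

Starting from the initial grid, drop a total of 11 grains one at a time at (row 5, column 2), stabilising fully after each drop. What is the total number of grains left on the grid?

step 0: 2|1|2|0
0|1|3|0
2|2|1|1
0|3|3|0
1|1|2|3
0|2|1|3
step 1: 2|1|2|0
0|1|3|0
2|2|1|1
0|3|3|0
1|1|2|3
0|2|2|3
step 2: 2|1|2|0
0|1|3|0
2|2|1|1
0|3|3|0
1|1|2|3
0|2|3|3
step 3: 2|1|2|0
0|1|3|0
2|3|2|1
1|0|1|2
1|3|1|1
0|3|2|1
step 4: 2|1|2|0
0|1|3|0
2|3|2|1
1|0|1|2
1|3|1|1
0|3|3|1
step 5: 2|1|2|0
0|1|3|0
2|3|2|1
1|1|1|2
2|0|3|1
1|1|1|2
step 6: 2|1|2|0
0|1|3|0
2|3|2|1
1|1|1|2
2|0|3|1
1|1|2|2
step 7: 2|1|2|0
0|1|3|0
2|3|2|1
1|1|1|2
2|0|3|1
1|1|3|2
step 8: 2|1|2|0
0|1|3|0
2|3|2|1
1|1|2|2
2|1|0|2
1|2|1|3
step 9: 2|1|2|0
0|1|3|0
2|3|2|1
1|1|2|2
2|1|0|2
1|2|2|3
step 10: 2|1|2|0
0|1|3|0
2|3|2|1
1|1|2|2
2|1|0|2
1|2|3|3
step 11: 2|1|2|0
0|1|3|0
2|3|2|1
1|1|2|2
2|1|1|3
1|3|1|0

35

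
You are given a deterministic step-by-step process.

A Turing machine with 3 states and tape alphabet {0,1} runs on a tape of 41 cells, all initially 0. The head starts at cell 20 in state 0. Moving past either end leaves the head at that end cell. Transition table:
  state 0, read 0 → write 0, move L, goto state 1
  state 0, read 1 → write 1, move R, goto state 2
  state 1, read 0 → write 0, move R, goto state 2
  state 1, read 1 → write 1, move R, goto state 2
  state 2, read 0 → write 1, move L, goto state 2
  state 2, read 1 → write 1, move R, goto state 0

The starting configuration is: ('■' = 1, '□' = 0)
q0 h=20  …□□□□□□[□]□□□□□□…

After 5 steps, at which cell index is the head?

[0] q0 h=20  …□□□□□□[□]□□□□□□…
[1] q1 h=19  …□□□□□□[□]□□□□□□…
[2] q2 h=20  …□□□□□□[□]□□□□□□…
[3] q2 h=19  …□□□□□□[□]■□□□□□…
[4] q2 h=18  …□□□□□□[□]■■□□□□…
[5] q2 h=17  …□□□□□□[□]■■■□□□…

17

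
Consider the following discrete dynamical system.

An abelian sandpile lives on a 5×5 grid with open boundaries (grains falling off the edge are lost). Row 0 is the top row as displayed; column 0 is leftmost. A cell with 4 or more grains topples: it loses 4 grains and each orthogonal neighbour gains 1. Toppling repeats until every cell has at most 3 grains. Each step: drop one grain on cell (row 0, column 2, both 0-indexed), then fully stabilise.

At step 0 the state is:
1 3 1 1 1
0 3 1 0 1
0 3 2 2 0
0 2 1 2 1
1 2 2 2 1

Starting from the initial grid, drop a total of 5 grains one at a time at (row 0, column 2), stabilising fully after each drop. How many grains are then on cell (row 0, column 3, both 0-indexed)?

[0] 1 3 1 1 1
0 3 1 0 1
0 3 2 2 0
0 2 1 2 1
1 2 2 2 1
[1] 1 3 2 1 1
0 3 1 0 1
0 3 2 2 0
0 2 1 2 1
1 2 2 2 1
[2] 1 3 3 1 1
0 3 1 0 1
0 3 2 2 0
0 2 1 2 1
1 2 2 2 1
[3] 2 1 1 2 1
1 1 3 0 1
1 0 3 2 0
0 3 1 2 1
1 2 2 2 1
[4] 2 1 2 2 1
1 1 3 0 1
1 0 3 2 0
0 3 1 2 1
1 2 2 2 1
[5] 2 1 3 2 1
1 1 3 0 1
1 0 3 2 0
0 3 1 2 1
1 2 2 2 1

2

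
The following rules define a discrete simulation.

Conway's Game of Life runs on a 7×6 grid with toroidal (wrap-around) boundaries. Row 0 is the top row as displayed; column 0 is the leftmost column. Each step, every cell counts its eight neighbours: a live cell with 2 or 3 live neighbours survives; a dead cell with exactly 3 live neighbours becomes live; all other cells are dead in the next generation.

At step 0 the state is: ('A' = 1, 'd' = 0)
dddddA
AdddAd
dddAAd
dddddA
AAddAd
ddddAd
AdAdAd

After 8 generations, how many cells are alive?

t=0: dddddA
AdddAd
dddAAd
dddddA
AAddAd
ddddAd
AdAdAd
t=1: AAdAAd
dddAAd
dddAAd
AddAdA
AdddAd
AdddAd
dddAAd
t=2: dddddd
dddddd
ddAddd
AddAdd
AAdAAd
ddddAd
AAAddd
t=3: dAdddd
dddddd
dddddd
AddAAA
AAAAAd
ddddAd
dAdddd
t=4: dddddd
dddddd
ddddAA
Addddd
AAAddd
AdddAA
dddddd
t=5: dddddd
dddddd
dddddA
Addddd
dddddd
AddddA
dddddA
t=6: dddddd
dddddd
dddddd
dddddd
AddddA
AddddA
AddddA
t=7: dddddd
dddddd
dddddd
dddddd
AddddA
dAddAd
AddddA
t=8: dddddd
dddddd
dddddd
dddddd
AddddA
dAddAd
AddddA

6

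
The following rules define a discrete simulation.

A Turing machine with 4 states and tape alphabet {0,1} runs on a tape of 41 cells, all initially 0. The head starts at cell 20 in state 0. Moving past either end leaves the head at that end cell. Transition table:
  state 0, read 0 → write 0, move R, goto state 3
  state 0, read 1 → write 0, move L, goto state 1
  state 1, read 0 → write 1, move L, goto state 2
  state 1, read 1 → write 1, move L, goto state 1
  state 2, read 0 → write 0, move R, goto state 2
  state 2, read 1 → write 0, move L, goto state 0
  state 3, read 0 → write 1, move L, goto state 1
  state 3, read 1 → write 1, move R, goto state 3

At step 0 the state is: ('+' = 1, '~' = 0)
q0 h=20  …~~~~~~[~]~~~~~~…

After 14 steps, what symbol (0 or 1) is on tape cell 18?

step 0: q0 h=20  …~~~~~~[~]~~~~~~…
step 1: q3 h=21  …~~~~~~[~]~~~~~~…
step 2: q1 h=20  …~~~~~~[~]+~~~~~…
step 3: q2 h=19  …~~~~~~[~]++~~~~…
step 4: q2 h=20  …~~~~~~[+]+~~~~~…
step 5: q0 h=19  …~~~~~~[~]~+~~~~…
step 6: q3 h=20  …~~~~~~[~]+~~~~~…
step 7: q1 h=19  …~~~~~~[~]++~~~~…
step 8: q2 h=18  …~~~~~~[~]+++~~~…
step 9: q2 h=19  …~~~~~~[+]++~~~~…
step 10: q0 h=18  …~~~~~~[~]~++~~~…
step 11: q3 h=19  …~~~~~~[~]++~~~~…
step 12: q1 h=18  …~~~~~~[~]+++~~~…
step 13: q2 h=17  …~~~~~~[~]++++~~…
step 14: q2 h=18  …~~~~~~[+]+++~~~…

1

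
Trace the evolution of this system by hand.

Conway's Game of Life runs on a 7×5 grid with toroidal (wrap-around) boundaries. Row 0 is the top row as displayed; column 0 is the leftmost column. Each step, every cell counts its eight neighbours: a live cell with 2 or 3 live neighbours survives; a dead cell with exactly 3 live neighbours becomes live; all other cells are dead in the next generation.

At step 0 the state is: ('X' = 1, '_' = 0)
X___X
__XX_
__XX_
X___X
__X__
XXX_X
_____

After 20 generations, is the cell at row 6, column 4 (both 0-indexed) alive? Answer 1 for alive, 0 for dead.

0

0) X___X
__XX_
__XX_
X___X
__X__
XXX_X
_____
1) ___XX
_XX__
_XX__
_XX_X
__X__
XXXX_
___X_
2) ___XX
XX___
_____
X____
____X
_X_XX
XX___
3) __X_X
X___X
XX___
_____
___XX
_XXXX
_X___
4) _X_XX
___XX
XX__X
X___X
X___X
_X__X
_X__X
5) _____
_X___
_X___
___X_
_X_X_
_X_XX
_X__X
6) X____
_____
__X__
_____
X__X_
_X_XX
__XXX
7) ___XX
_____
_____
_____
X_XX_
_X___
_XX__
8) __XX_
_____
_____
_____
_XX__
X__X_
XXXX_
9) ___XX
_____
_____
_____
_XX__
X__X_
X____
10) ____X
_____
_____
_____
_XX__
X_X_X
X__X_
11) ____X
_____
_____
_____
XXXX_
X_X_X
XX_X_
12) X___X
_____
_____
_XX__
X_XX_
_____
_XXX_
13) XXXXX
_____
_____
_XXX_
__XX_
____X
XXXXX
14) _____
XXXXX
__X__
_X_X_
_X__X
_____
_____
15) XXXXX
XXXXX
_____
XX_X_
X_X__
_____
_____
16) _____
_____
_____
XXX_X
X_X_X
_____
XXXXX
17) XXXXX
_____
XX___
__X_X
__X_X
_____
XXXXX
18) _____
___X_
XX___
__X_X
_____
_____
_____
19) _____
_____
XXXXX
XX___
_____
_____
_____
20) _____
XXXXX
__XXX
___X_
_____
_____
_____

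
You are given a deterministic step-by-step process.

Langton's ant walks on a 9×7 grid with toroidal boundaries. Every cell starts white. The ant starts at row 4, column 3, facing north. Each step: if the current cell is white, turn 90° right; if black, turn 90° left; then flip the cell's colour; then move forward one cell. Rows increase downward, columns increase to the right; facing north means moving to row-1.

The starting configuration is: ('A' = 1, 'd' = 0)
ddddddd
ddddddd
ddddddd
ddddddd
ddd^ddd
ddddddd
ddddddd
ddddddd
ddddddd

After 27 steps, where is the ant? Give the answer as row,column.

gen 0: ddddddd
ddddddd
ddddddd
ddddddd
ddd^ddd
ddddddd
ddddddd
ddddddd
ddddddd
gen 1: ddddddd
ddddddd
ddddddd
ddddddd
dddA>dd
ddddddd
ddddddd
ddddddd
ddddddd
gen 2: ddddddd
ddddddd
ddddddd
ddddddd
dddAAdd
ddddvdd
ddddddd
ddddddd
ddddddd
gen 3: ddddddd
ddddddd
ddddddd
ddddddd
dddAAdd
ddd<Add
ddddddd
ddddddd
ddddddd
gen 4: ddddddd
ddddddd
ddddddd
ddddddd
ddd^Add
dddAAdd
ddddddd
ddddddd
ddddddd
gen 5: ddddddd
ddddddd
ddddddd
ddddddd
dd<dAdd
dddAAdd
ddddddd
ddddddd
ddddddd
gen 6: ddddddd
ddddddd
ddddddd
dd^dddd
ddAdAdd
dddAAdd
ddddddd
ddddddd
ddddddd
gen 7: ddddddd
ddddddd
ddddddd
ddA>ddd
ddAdAdd
dddAAdd
ddddddd
ddddddd
ddddddd
gen 8: ddddddd
ddddddd
ddddddd
ddAAddd
ddAvAdd
dddAAdd
ddddddd
ddddddd
ddddddd
gen 9: ddddddd
ddddddd
ddddddd
ddAAddd
dd<AAdd
dddAAdd
ddddddd
ddddddd
ddddddd
gen 10: ddddddd
ddddddd
ddddddd
ddAAddd
dddAAdd
ddvAAdd
ddddddd
ddddddd
ddddddd
gen 11: ddddddd
ddddddd
ddddddd
ddAAddd
dddAAdd
d<AAAdd
ddddddd
ddddddd
ddddddd
gen 12: ddddddd
ddddddd
ddddddd
ddAAddd
d^dAAdd
dAAAAdd
ddddddd
ddddddd
ddddddd
gen 13: ddddddd
ddddddd
ddddddd
ddAAddd
dA>AAdd
dAAAAdd
ddddddd
ddddddd
ddddddd
gen 14: ddddddd
ddddddd
ddddddd
ddAAddd
dAAAAdd
dAvAAdd
ddddddd
ddddddd
ddddddd
gen 15: ddddddd
ddddddd
ddddddd
ddAAddd
dAAAAdd
dAd>Add
ddddddd
ddddddd
ddddddd
gen 16: ddddddd
ddddddd
ddddddd
ddAAddd
dAA^Add
dAddAdd
ddddddd
ddddddd
ddddddd
gen 17: ddddddd
ddddddd
ddddddd
ddAAddd
dA<dAdd
dAddAdd
ddddddd
ddddddd
ddddddd
gen 18: ddddddd
ddddddd
ddddddd
ddAAddd
dAddAdd
dAvdAdd
ddddddd
ddddddd
ddddddd
gen 19: ddddddd
ddddddd
ddddddd
ddAAddd
dAddAdd
d<AdAdd
ddddddd
ddddddd
ddddddd
gen 20: ddddddd
ddddddd
ddddddd
ddAAddd
dAddAdd
ddAdAdd
dvddddd
ddddddd
ddddddd
gen 21: ddddddd
ddddddd
ddddddd
ddAAddd
dAddAdd
ddAdAdd
<Addddd
ddddddd
ddddddd
gen 22: ddddddd
ddddddd
ddddddd
ddAAddd
dAddAdd
^dAdAdd
AAddddd
ddddddd
ddddddd
gen 23: ddddddd
ddddddd
ddddddd
ddAAddd
dAddAdd
A>AdAdd
AAddddd
ddddddd
ddddddd
gen 24: ddddddd
ddddddd
ddddddd
ddAAddd
dAddAdd
AAAdAdd
Avddddd
ddddddd
ddddddd
gen 25: ddddddd
ddddddd
ddddddd
ddAAddd
dAddAdd
AAAdAdd
Ad>dddd
ddddddd
ddddddd
gen 26: ddddddd
ddddddd
ddddddd
ddAAddd
dAddAdd
AAAdAdd
AdAdddd
ddvdddd
ddddddd
gen 27: ddddddd
ddddddd
ddddddd
ddAAddd
dAddAdd
AAAdAdd
AdAdddd
d<Adddd
ddddddd

7,1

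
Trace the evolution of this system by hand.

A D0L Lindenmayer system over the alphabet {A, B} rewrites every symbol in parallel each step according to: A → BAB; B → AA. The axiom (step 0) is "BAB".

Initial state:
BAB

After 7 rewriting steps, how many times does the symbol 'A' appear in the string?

1165

[0] BAB
[1] AABABAA
[2] BABBABAABABAABABBAB
[3] AABABAAAABABAABABBABAABABAABABBABAABABAAAABABAA
[4] BABBABAABABAABABBABBABBABAABABAABABBABAABABAAAABABAABABBAB…BABBABAABABAAAABABAABABBABAABABAABABBABBABBABAABABAABABBAB  (len 123)
[5] AABABAAAABABAABABBABAABABAABABBABAABABAAAABABAAAABABAAAABA…ABAAAABABAAAABABAAAABABAABABBABAABABAABABBABAABABAAAABABAA  (len 311)
[6] BABBABAABABAABABBABBABBABAABABAABABBABAABABAAAABABAABABBAB…BABBABAABABAAAABABAABABBABAABABAABABBABBABBABAABABAABABBAB  (len 803)
[7] AABABAAAABABAABABBABAABABAABABBABAABABAAAABABAAAABABAAAABA…ABAAAABABAAAABABAAAABABAABABBABAABABAABABBABAABABAAAABABAA  (len 2047)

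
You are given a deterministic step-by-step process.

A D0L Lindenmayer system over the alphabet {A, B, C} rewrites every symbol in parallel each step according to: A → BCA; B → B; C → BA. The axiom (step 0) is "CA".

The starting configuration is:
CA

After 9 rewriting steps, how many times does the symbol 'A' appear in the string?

89

k=0  CA
k=1  BABCA
k=2  BBCABBABCA
k=3  BBBABCABBBCABBABCA
k=4  BBBBCABBABCABBBBABCABBBCABBABCA
k=5  BBBBBABCABBBCABBABCABBBBBCABBABCABBBBABCABBBCABBABCA
k=6  BBBBBBCABBABCABBBBABCABBBCABBABCABBBBBBABCABBBCABBABCABBBBBCABBABCABBBBABCABBBCABBABCA
k=7  BBBBBBBABCABBBCABBABCABBBBBCABBABCABBBBABCABBBCABBABCABBBB…BABCABBBBBBABCABBBCABBABCABBBBBCABBABCABBBBABCABBBCABBABCA  (len 141)
k=8  BBBBBBBBCABBABCABBBBABCABBBCABBABCABBBBBBABCABBBCABBABCABB…BABCABBBBBBABCABBBCABBABCABBBBBCABBABCABBBBABCABBBCABBABCA  (len 230)
k=9  BBBBBBBBBABCABBBCABBABCABBBBBCABBABCABBBBABCABBBCABBABCABB…BABCABBBBBBABCABBBCABBABCABBBBBCABBABCABBBBABCABBBCABBABCA  (len 374)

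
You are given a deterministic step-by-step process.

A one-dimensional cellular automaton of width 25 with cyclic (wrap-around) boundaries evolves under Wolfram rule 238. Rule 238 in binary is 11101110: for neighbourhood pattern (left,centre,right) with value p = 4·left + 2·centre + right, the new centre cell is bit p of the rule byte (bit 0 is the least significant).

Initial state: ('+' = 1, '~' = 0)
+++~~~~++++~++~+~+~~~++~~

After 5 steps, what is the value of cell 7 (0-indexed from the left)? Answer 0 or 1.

1

gen 0: +++~~~~++++~++~+~+~~~++~~
gen 1: +++~~~++++++++++++~~+++~+
gen 2: +++~~+++++++++++++~++++++
gen 3: +++~+++++++++++++++++++++
gen 4: +++++++++++++++++++++++++
gen 5: +++++++++++++++++++++++++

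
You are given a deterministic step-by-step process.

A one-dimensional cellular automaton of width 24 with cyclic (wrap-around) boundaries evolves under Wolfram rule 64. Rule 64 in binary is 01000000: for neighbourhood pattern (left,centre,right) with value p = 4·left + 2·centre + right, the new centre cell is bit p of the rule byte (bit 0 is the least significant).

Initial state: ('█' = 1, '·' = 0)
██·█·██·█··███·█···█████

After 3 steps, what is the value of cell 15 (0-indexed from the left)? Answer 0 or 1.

t=0: ██·█·██·█··███·█···█████
t=1: ·█····█······█··········
t=2: ························
t=3: ························

0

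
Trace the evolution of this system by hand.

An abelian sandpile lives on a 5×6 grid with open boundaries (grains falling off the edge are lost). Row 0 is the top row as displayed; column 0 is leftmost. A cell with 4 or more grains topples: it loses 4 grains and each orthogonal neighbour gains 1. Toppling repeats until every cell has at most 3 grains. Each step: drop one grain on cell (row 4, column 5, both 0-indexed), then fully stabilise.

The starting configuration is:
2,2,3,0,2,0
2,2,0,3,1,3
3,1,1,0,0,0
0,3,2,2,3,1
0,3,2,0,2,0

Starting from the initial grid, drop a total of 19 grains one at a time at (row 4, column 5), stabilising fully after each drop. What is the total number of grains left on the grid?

49

k=0  2,2,3,0,2,0
2,2,0,3,1,3
3,1,1,0,0,0
0,3,2,2,3,1
0,3,2,0,2,0
k=1  2,2,3,0,2,0
2,2,0,3,1,3
3,1,1,0,0,0
0,3,2,2,3,1
0,3,2,0,2,1
k=2  2,2,3,0,2,0
2,2,0,3,1,3
3,1,1,0,0,0
0,3,2,2,3,1
0,3,2,0,2,2
k=3  2,2,3,0,2,0
2,2,0,3,1,3
3,1,1,0,0,0
0,3,2,2,3,1
0,3,2,0,2,3
k=4  2,2,3,0,2,0
2,2,0,3,1,3
3,1,1,0,0,0
0,3,2,2,3,2
0,3,2,0,3,0
k=5  2,2,3,0,2,0
2,2,0,3,1,3
3,1,1,0,0,0
0,3,2,2,3,2
0,3,2,0,3,1
k=6  2,2,3,0,2,0
2,2,0,3,1,3
3,1,1,0,0,0
0,3,2,2,3,2
0,3,2,0,3,2
k=7  2,2,3,0,2,0
2,2,0,3,1,3
3,1,1,0,0,0
0,3,2,2,3,2
0,3,2,0,3,3
k=8  2,2,3,0,2,0
2,2,0,3,1,3
3,1,1,0,1,1
0,3,2,3,1,0
0,3,2,1,1,2
k=9  2,2,3,0,2,0
2,2,0,3,1,3
3,1,1,0,1,1
0,3,2,3,1,0
0,3,2,1,1,3
k=10  2,2,3,0,2,0
2,2,0,3,1,3
3,1,1,0,1,1
0,3,2,3,1,1
0,3,2,1,2,0
k=11  2,2,3,0,2,0
2,2,0,3,1,3
3,1,1,0,1,1
0,3,2,3,1,1
0,3,2,1,2,1
k=12  2,2,3,0,2,0
2,2,0,3,1,3
3,1,1,0,1,1
0,3,2,3,1,1
0,3,2,1,2,2
k=13  2,2,3,0,2,0
2,2,0,3,1,3
3,1,1,0,1,1
0,3,2,3,1,1
0,3,2,1,2,3
k=14  2,2,3,0,2,0
2,2,0,3,1,3
3,1,1,0,1,1
0,3,2,3,1,2
0,3,2,1,3,0
k=15  2,2,3,0,2,0
2,2,0,3,1,3
3,1,1,0,1,1
0,3,2,3,1,2
0,3,2,1,3,1
k=16  2,2,3,0,2,0
2,2,0,3,1,3
3,1,1,0,1,1
0,3,2,3,1,2
0,3,2,1,3,2
k=17  2,2,3,0,2,0
2,2,0,3,1,3
3,1,1,0,1,1
0,3,2,3,1,2
0,3,2,1,3,3
k=18  2,2,3,0,2,0
2,2,0,3,1,3
3,1,1,0,1,1
0,3,2,3,2,3
0,3,2,2,0,1
k=19  2,2,3,0,2,0
2,2,0,3,1,3
3,1,1,0,1,1
0,3,2,3,2,3
0,3,2,2,0,2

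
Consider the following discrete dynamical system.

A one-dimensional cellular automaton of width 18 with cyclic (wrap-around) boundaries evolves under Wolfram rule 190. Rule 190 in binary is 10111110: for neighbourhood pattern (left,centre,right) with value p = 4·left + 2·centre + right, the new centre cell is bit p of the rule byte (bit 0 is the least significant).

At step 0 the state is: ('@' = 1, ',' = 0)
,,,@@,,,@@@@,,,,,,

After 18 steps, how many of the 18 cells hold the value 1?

gen 0: ,,,@@,,,@@@@,,,,,,
gen 1: ,,@@,@,@@@@,@,,,,,
gen 2: ,@@,@@@@@@,@@@,,,,
gen 3: @@,@@@@@@,@@@,@,,,
gen 4: @,@@@@@@,@@@,@@@,@
gen 5: ,@@@@@@,@@@,@@@,@@
gen 6: @@@@@@,@@@,@@@,@@,
gen 7: @@@@@,@@@,@@@,@@,@
gen 8: @@@@,@@@,@@@,@@,@@
gen 9: @@@,@@@,@@@,@@,@@@
gen 10: @@,@@@,@@@,@@,@@@@
gen 11: @,@@@,@@@,@@,@@@@@
gen 12: ,@@@,@@@,@@,@@@@@@
gen 13: @@@,@@@,@@,@@@@@@,
gen 14: @@,@@@,@@,@@@@@@,@
gen 15: @,@@@,@@,@@@@@@,@@
gen 16: ,@@@,@@,@@@@@@,@@@
gen 17: @@@,@@,@@@@@@,@@@,
gen 18: @@,@@,@@@@@@,@@@,@

14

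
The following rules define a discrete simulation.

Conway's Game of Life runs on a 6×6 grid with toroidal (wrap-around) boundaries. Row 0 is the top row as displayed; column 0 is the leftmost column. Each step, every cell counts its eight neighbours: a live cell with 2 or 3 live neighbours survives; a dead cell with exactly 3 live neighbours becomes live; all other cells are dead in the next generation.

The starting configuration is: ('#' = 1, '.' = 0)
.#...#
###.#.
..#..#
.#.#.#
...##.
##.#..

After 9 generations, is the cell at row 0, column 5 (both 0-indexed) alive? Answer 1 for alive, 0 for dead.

gen 0: .#...#
###.#.
..#..#
.#.#.#
...##.
##.#..
gen 1: ...###
..###.
.....#
#..#.#
.#.#.#
##.#.#
gen 2: .#....
..#...
#.#..#
..#..#
.#.#..
.#.#..
gen 3: .#....
#.#...
#.##.#
..####
##.##.
##....
gen 4: ..#...
#.##.#
#.....
......
......
.....#
gen 5: ######
#.##.#
##...#
......
......
......
gen 6: ......
......
.##.##
#.....
......
######
gen 7: ######
......
##...#
##...#
..###.
######
gen 8: ......
...#..
.#...#
...#..
......
......
gen 9: ......
......
..#.#.
......
......
......

0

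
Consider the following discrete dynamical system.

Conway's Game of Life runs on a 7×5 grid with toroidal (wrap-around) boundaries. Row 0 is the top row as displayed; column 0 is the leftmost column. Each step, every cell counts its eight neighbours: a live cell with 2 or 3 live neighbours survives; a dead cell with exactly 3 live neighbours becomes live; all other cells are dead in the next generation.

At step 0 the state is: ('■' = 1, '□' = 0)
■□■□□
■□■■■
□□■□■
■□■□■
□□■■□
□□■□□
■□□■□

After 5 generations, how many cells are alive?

14

step 0: ■□■□□
■□■■■
□□■□■
■□■□■
□□■■□
□□■□□
■□□■□
step 1: ■□■□□
■□■□□
□□■□□
■□■□■
□□■□■
□■■□■
□□■■■
step 2: ■□■□□
□□■■□
■□■□■
■□■□■
□□■□■
□■□□■
□□□□■
step 3: □■■□■
■□■□□
■□■□□
□□■□□
□□■□■
□□□□■
□■□■■
step 4: □□□□■
■□■□■
□□■■□
□□■□□
□□□□□
□□■□■
□■□□■
step 5: □■□□■
■■■□■
□□■□■
□□■■□
□□□■□
■□□■□
□□□□■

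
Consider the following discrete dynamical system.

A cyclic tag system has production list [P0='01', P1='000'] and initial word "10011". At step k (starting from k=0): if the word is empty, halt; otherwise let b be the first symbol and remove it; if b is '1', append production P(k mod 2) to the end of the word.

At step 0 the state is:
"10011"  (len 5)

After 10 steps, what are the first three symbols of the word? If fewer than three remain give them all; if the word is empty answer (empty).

010

step 0: "10011"  (len 5)
step 1: "001101"  (len 6)
step 2: "01101"  (len 5)
step 3: "1101"  (len 4)
step 4: "101000"  (len 6)
step 5: "0100001"  (len 7)
step 6: "100001"  (len 6)
step 7: "0000101"  (len 7)
step 8: "000101"  (len 6)
step 9: "00101"  (len 5)
step 10: "0101"  (len 4)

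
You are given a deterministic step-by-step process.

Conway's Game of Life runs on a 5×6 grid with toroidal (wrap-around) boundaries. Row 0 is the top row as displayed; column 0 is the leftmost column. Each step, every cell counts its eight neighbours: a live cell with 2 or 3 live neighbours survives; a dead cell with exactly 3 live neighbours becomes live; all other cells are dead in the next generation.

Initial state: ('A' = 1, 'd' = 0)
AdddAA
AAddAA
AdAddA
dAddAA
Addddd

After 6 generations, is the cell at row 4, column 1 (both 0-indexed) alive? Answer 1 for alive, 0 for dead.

0

[0] AdddAA
AAddAA
AdAddA
dAddAA
Addddd
[1] ddddAd
dddAdd
ddAAdd
dAddAd
dAdddd
[2] dddddd
ddAAAd
ddAAAd
dAdAdd
dddddd
[3] dddAdd
ddAdAd
dAdddd
dddAAd
dddddd
[4] dddAdd
ddAAdd
ddAdAd
dddddd
dddAAd
[5] dddddd
ddAdAd
ddAddd
ddddAd
dddAAd
[6] ddddAd
dddAdd
dddddd
ddddAd
dddAAd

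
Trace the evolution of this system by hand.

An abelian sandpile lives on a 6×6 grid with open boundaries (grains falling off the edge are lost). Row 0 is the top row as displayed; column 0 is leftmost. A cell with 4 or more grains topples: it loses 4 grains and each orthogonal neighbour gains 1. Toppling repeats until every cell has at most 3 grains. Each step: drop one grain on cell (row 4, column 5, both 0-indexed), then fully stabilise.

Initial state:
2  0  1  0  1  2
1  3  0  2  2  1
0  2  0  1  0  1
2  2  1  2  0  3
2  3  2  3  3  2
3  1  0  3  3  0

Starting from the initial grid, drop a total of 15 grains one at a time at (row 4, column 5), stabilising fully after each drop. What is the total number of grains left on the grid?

0) 2  0  1  0  1  2
1  3  0  2  2  1
0  2  0  1  0  1
2  2  1  2  0  3
2  3  2  3  3  2
3  1  0  3  3  0
1) 2  0  1  0  1  2
1  3  0  2  2  1
0  2  0  1  0  1
2  2  1  2  0  3
2  3  2  3  3  3
3  1  0  3  3  0
2) 2  0  1  0  1  2
1  3  0  2  2  1
0  2  0  1  0  2
2  2  1  3  2  0
2  3  3  1  2  2
3  1  1  1  1  2
3) 2  0  1  0  1  2
1  3  0  2  2  1
0  2  0  1  0  2
2  2  1  3  2  0
2  3  3  1  2  3
3  1  1  1  1  2
4) 2  0  1  0  1  2
1  3  0  2  2  1
0  2  0  1  0  2
2  2  1  3  2  1
2  3  3  1  3  0
3  1  1  1  1  3
5) 2  0  1  0  1  2
1  3  0  2  2  1
0  2  0  1  0  2
2  2  1  3  2  1
2  3  3  1  3  1
3  1  1  1  1  3
6) 2  0  1  0  1  2
1  3  0  2  2  1
0  2  0  1  0  2
2  2  1  3  2  1
2  3  3  1  3  2
3  1  1  1  1  3
7) 2  0  1  0  1  2
1  3  0  2  2  1
0  2  0  1  0  2
2  2  1  3  2  1
2  3  3  1  3  3
3  1  1  1  1  3
8) 2  0  1  0  1  2
1  3  0  2  2  1
0  2  0  1  0  2
2  2  1  3  3  2
2  3  3  2  0  2
3  1  1  1  3  0
9) 2  0  1  0  1  2
1  3  0  2  2  1
0  2  0  1  0  2
2  2  1  3  3  2
2  3  3  2  0  3
3  1  1  1  3  0
10) 2  0  1  0  1  2
1  3  0  2  2  1
0  2  0  1  0  2
2  2  1  3  3  3
2  3  3  2  1  0
3  1  1  1  3  1
11) 2  0  1  0  1  2
1  3  0  2  2  1
0  2  0  1  0  2
2  2  1  3  3  3
2  3  3  2  1  1
3  1  1  1  3  1
12) 2  0  1  0  1  2
1  3  0  2  2  1
0  2  0  1  0  2
2  2  1  3  3  3
2  3  3  2  1  2
3  1  1  1  3  1
13) 2  0  1  0  1  2
1  3  0  2  2  1
0  2  0  1  0  2
2  2  1  3  3  3
2  3  3  2  1  3
3  1  1  1  3  1
14) 2  0  1  0  1  2
1  3  0  2  2  1
0  2  0  2  1  3
2  2  2  0  1  1
2  3  3  3  3  1
3  1  1  1  3  2
15) 2  0  1  0  1  2
1  3  0  2  2  1
0  2  0  2  1  3
2  2  2  0  1  1
2  3  3  3  3  2
3  1  1  1  3  2

58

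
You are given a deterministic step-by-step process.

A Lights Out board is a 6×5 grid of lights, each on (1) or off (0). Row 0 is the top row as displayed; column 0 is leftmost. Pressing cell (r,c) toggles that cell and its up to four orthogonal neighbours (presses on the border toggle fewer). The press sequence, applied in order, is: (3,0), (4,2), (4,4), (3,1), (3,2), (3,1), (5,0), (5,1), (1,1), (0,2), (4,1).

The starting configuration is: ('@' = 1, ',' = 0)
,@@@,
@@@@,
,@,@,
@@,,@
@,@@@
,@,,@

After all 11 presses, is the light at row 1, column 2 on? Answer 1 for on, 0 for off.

step 0: ,@@@,
@@@@,
,@,@,
@@,,@
@,@@@
,@,,@
step 1: ,@@@,
@@@@,
@@,@,
,,,,@
,,@@@
,@,,@
step 2: ,@@@,
@@@@,
@@,@,
,,@,@
,@,,@
,@@,@
step 3: ,@@@,
@@@@,
@@,@,
,,@,,
,@,@,
,@@,,
step 4: ,@@@,
@@@@,
@,,@,
@@,,,
,,,@,
,@@,,
step 5: ,@@@,
@@@@,
@,@@,
@,@@,
,,@@,
,@@,,
step 6: ,@@@,
@@@@,
@@@@,
,@,@,
,@@@,
,@@,,
step 7: ,@@@,
@@@@,
@@@@,
,@,@,
@@@@,
@,@,,
step 8: ,@@@,
@@@@,
@@@@,
,@,@,
@,@@,
,@,,,
step 9: ,,@@,
,,,@,
@,@@,
,@,@,
@,@@,
,@,,,
step 10: ,@,,,
,,@@,
@,@@,
,@,@,
@,@@,
,@,,,
step 11: ,@,,,
,,@@,
@,@@,
,,,@,
,@,@,
,,,,,

1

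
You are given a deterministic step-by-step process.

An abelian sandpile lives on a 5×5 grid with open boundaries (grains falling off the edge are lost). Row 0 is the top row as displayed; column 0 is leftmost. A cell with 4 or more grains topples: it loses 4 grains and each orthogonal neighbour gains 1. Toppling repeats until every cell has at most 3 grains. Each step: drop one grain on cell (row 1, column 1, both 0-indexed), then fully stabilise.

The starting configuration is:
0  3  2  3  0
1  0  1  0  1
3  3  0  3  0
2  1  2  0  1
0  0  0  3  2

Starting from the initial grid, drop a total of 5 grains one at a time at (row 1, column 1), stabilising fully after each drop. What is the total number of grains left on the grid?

34

step 0: 0  3  2  3  0
1  0  1  0  1
3  3  0  3  0
2  1  2  0  1
0  0  0  3  2
step 1: 0  3  2  3  0
1  1  1  0  1
3  3  0  3  0
2  1  2  0  1
0  0  0  3  2
step 2: 0  3  2  3  0
1  2  1  0  1
3  3  0  3  0
2  1  2  0  1
0  0  0  3  2
step 3: 0  3  2  3  0
1  3  1  0  1
3  3  0  3  0
2  1  2  0  1
0  0  0  3  2
step 4: 1  0  3  3  0
3  2  2  0  1
0  1  1  3  0
3  2  2  0  1
0  0  0  3  2
step 5: 1  0  3  3  0
3  3  2  0  1
0  1  1  3  0
3  2  2  0  1
0  0  0  3  2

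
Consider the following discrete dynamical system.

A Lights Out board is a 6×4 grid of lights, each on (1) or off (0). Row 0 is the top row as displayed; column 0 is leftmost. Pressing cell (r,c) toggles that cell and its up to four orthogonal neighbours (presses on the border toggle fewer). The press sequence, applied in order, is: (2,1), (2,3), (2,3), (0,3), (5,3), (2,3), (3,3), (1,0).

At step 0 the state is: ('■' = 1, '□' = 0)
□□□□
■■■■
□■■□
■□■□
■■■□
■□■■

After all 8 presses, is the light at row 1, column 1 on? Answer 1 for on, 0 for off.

0) □□□□
■■■■
□■■□
■□■□
■■■□
■□■■
1) □□□□
■□■■
■□□□
■■■□
■■■□
■□■■
2) □□□□
■□■□
■□■■
■■■■
■■■□
■□■■
3) □□□□
■□■■
■□□□
■■■□
■■■□
■□■■
4) □□■■
■□■□
■□□□
■■■□
■■■□
■□■■
5) □□■■
■□■□
■□□□
■■■□
■■■■
■□□□
6) □□■■
■□■■
■□■■
■■■■
■■■■
■□□□
7) □□■■
■□■■
■□■□
■■□□
■■■□
■□□□
8) ■□■■
□■■■
□□■□
■■□□
■■■□
■□□□

1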